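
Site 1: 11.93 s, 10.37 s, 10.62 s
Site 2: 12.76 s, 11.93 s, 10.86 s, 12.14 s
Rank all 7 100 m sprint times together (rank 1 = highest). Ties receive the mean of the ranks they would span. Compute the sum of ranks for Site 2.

11.5

Sorted (descending): 12.76, 12.14, 11.93, 11.93, 10.86, 10.62, 10.37
The 2 values of 11.93 occupy positions 3–4 → average rank (3+4)/2 = 3.5.
Site 2 values → pooled ranks: 12.76→1, 11.93→3.5, 10.86→5, 12.14→2
Rank sum = 1 + 3.5 + 5 + 2 = 11.5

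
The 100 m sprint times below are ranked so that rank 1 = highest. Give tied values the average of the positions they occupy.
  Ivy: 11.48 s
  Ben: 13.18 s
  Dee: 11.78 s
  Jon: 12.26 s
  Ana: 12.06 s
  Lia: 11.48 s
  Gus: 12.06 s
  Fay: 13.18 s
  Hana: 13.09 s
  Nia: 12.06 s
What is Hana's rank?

Sorted (descending): 13.18, 13.18, 13.09, 12.26, 12.06, 12.06, 12.06, 11.78, 11.48, 11.48
The 2 values of 13.18 occupy positions 1–2 → average rank (1+2)/2 = 1.5.
The 3 values of 12.06 occupy positions 5–7 → average rank 6.
The 2 values of 11.48 occupy positions 9–10 → average rank (9+10)/2 = 9.5.
Hana has value 13.09 s → rank 3.

3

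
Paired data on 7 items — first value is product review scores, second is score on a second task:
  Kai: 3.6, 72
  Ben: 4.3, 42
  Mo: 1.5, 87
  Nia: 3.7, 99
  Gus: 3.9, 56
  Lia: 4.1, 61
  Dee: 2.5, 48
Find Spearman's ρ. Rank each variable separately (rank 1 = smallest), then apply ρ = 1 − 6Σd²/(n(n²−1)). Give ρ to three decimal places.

-0.464

Ranks of variable 1: 3, 7, 1, 4, 5, 6, 2
Ranks of variable 2: 5, 1, 6, 7, 3, 4, 2
d = r₁ − r₂: -2, 6, -5, -3, 2, 2, 0
d²: 4, 36, 25, 9, 4, 4, 0; Σd² = 82
ρ = 1 − 6·82/(7·48) = 1 − 492/336 = -0.464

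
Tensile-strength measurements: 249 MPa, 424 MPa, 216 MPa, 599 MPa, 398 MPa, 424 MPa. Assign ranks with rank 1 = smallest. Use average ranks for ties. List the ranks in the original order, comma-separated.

2, 4.5, 1, 6, 3, 4.5

Sorted (ascending): 216, 249, 398, 424, 424, 599
The 2 values of 424 occupy positions 4–5 → average rank (4+5)/2 = 4.5.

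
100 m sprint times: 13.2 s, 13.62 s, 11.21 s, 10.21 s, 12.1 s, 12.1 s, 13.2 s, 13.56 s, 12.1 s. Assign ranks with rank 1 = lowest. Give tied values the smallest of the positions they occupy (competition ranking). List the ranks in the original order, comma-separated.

6, 9, 2, 1, 3, 3, 6, 8, 3

Sorted (ascending): 10.21, 11.21, 12.1, 12.1, 12.1, 13.2, 13.2, 13.56, 13.62
The 3 values of 12.1 occupy positions 3–5 → each gets rank 3.
The 2 values of 13.2 occupy positions 6–7 → each gets rank 6.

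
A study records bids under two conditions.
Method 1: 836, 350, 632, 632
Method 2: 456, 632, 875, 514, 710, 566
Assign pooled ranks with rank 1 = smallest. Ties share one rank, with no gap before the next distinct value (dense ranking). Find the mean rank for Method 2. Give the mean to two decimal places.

Sorted (ascending): 350, 456, 514, 566, 632, 632, 632, 710, 836, 875
The 3 values of 632 share dense rank 5.
Remaining distinct values take the next consecutive integers.
Method 2 values → pooled ranks: 456→2, 632→5, 875→8, 514→3, 710→6, 566→4
Mean rank = (2 + 5 + 8 + 3 + 6 + 4) / 6 = 4.67

4.67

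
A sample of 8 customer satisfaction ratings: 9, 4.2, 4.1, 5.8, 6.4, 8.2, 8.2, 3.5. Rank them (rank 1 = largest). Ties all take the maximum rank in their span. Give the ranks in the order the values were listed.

Sorted (descending): 9, 8.2, 8.2, 6.4, 5.8, 4.2, 4.1, 3.5
The 2 values of 8.2 occupy positions 2–3 → each gets rank 3.

1, 6, 7, 5, 4, 3, 3, 8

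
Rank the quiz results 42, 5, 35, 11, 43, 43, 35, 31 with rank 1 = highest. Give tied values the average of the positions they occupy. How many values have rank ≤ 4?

3

Sorted (descending): 43, 43, 42, 35, 35, 31, 11, 5
The 2 values of 43 occupy positions 1–2 → average rank (1+2)/2 = 1.5.
The 2 values of 35 occupy positions 4–5 → average rank (4+5)/2 = 4.5.
Ranks ≤ 4: {1.5, 1.5, 3} → 3 values.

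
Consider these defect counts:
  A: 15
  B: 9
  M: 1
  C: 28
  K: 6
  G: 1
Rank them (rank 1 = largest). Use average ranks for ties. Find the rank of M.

5.5

Sorted (descending): 28, 15, 9, 6, 1, 1
The 2 values of 1 occupy positions 5–6 → average rank (5+6)/2 = 5.5.
M has value 1 → rank 5.5.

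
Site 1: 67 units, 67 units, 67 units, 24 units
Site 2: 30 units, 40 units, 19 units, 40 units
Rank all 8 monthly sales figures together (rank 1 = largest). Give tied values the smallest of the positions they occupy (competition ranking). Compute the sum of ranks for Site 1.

10

Sorted (descending): 67, 67, 67, 40, 40, 30, 24, 19
The 3 values of 67 occupy positions 1–3 → each gets rank 1.
The 2 values of 40 occupy positions 4–5 → each gets rank 4.
Site 1 values → pooled ranks: 67→1, 67→1, 67→1, 24→7
Rank sum = 1 + 1 + 1 + 7 = 10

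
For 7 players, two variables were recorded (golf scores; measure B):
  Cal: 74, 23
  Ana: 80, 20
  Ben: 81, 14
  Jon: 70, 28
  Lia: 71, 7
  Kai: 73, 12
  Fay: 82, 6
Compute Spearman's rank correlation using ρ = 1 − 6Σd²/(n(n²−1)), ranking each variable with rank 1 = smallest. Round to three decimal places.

Ranks of variable 1: 4, 5, 6, 1, 2, 3, 7
Ranks of variable 2: 6, 5, 4, 7, 2, 3, 1
d = r₁ − r₂: -2, 0, 2, -6, 0, 0, 6
d²: 4, 0, 4, 36, 0, 0, 36; Σd² = 80
ρ = 1 − 6·80/(7·48) = 1 − 480/336 = -0.429

-0.429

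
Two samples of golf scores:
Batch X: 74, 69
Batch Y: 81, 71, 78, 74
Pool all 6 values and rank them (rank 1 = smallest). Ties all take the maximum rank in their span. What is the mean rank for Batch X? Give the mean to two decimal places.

2.50

Sorted (ascending): 69, 71, 74, 74, 78, 81
The 2 values of 74 occupy positions 3–4 → each gets rank 4.
Batch X values → pooled ranks: 74→4, 69→1
Mean rank = (4 + 1) / 2 = 2.50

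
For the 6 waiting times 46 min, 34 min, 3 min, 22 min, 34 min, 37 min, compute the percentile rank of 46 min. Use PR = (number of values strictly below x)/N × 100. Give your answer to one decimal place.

83.3

N = 6.
Strictly below 46: 5. Equal to 46: 1.
PR = 5/6 × 100 = 83.3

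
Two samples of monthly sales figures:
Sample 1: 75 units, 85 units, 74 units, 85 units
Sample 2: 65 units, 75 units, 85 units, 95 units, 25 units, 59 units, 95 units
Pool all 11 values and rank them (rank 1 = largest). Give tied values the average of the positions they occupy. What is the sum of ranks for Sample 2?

Sorted (descending): 95, 95, 85, 85, 85, 75, 75, 74, 65, 59, 25
The 2 values of 95 occupy positions 1–2 → average rank (1+2)/2 = 1.5.
The 3 values of 85 occupy positions 3–5 → average rank 4.
The 2 values of 75 occupy positions 6–7 → average rank (6+7)/2 = 6.5.
Sample 2 values → pooled ranks: 65→9, 75→6.5, 85→4, 95→1.5, 25→11, 59→10, 95→1.5
Rank sum = 9 + 6.5 + 4 + 1.5 + 11 + 10 + 1.5 = 43.5

43.5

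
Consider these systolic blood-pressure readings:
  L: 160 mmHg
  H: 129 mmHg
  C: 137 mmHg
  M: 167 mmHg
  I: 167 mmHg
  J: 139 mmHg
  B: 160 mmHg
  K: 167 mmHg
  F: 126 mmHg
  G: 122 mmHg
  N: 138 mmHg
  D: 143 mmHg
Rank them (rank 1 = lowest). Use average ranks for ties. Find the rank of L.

8.5

Sorted (ascending): 122, 126, 129, 137, 138, 139, 143, 160, 160, 167, 167, 167
The 2 values of 160 occupy positions 8–9 → average rank (8+9)/2 = 8.5.
The 3 values of 167 occupy positions 10–12 → average rank 11.
L has value 160 mmHg → rank 8.5.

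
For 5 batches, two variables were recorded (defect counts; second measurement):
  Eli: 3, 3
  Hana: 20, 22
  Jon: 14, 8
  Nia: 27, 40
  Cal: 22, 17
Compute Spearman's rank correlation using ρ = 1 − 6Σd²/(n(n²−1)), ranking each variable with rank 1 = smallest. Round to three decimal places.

0.900

Ranks of variable 1: 1, 3, 2, 5, 4
Ranks of variable 2: 1, 4, 2, 5, 3
d = r₁ − r₂: 0, -1, 0, 0, 1
d²: 0, 1, 0, 0, 1; Σd² = 2
ρ = 1 − 6·2/(5·24) = 1 − 12/120 = 0.900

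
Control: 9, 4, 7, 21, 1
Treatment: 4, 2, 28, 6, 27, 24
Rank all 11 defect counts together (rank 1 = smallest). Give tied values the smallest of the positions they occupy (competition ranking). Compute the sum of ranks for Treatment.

Sorted (ascending): 1, 2, 4, 4, 6, 7, 9, 21, 24, 27, 28
The 2 values of 4 occupy positions 3–4 → each gets rank 3.
Treatment values → pooled ranks: 4→3, 2→2, 28→11, 6→5, 27→10, 24→9
Rank sum = 3 + 2 + 11 + 5 + 10 + 9 = 40

40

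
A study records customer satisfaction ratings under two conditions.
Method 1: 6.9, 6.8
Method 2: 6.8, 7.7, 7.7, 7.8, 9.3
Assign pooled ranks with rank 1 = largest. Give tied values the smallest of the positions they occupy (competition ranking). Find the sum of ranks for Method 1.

Sorted (descending): 9.3, 7.8, 7.7, 7.7, 6.9, 6.8, 6.8
The 2 values of 7.7 occupy positions 3–4 → each gets rank 3.
The 2 values of 6.8 occupy positions 6–7 → each gets rank 6.
Method 1 values → pooled ranks: 6.9→5, 6.8→6
Rank sum = 5 + 6 = 11

11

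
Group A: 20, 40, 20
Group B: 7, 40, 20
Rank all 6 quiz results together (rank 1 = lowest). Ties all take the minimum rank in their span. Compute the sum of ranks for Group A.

9

Sorted (ascending): 7, 20, 20, 20, 40, 40
The 3 values of 20 occupy positions 2–4 → each gets rank 2.
The 2 values of 40 occupy positions 5–6 → each gets rank 5.
Group A values → pooled ranks: 20→2, 40→5, 20→2
Rank sum = 2 + 5 + 2 = 9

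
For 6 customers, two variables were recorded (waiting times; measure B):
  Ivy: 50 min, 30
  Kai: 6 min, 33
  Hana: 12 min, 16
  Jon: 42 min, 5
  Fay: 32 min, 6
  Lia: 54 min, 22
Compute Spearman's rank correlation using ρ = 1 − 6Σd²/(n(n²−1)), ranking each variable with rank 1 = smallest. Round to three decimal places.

Ranks of variable 1: 5, 1, 2, 4, 3, 6
Ranks of variable 2: 5, 6, 3, 1, 2, 4
d = r₁ − r₂: 0, -5, -1, 3, 1, 2
d²: 0, 25, 1, 9, 1, 4; Σd² = 40
ρ = 1 − 6·40/(6·35) = 1 − 240/210 = -0.143

-0.143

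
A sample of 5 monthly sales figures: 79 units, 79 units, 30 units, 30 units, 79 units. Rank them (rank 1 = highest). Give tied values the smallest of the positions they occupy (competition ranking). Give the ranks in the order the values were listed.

1, 1, 4, 4, 1

Sorted (descending): 79, 79, 79, 30, 30
The 3 values of 79 occupy positions 1–3 → each gets rank 1.
The 2 values of 30 occupy positions 4–5 → each gets rank 4.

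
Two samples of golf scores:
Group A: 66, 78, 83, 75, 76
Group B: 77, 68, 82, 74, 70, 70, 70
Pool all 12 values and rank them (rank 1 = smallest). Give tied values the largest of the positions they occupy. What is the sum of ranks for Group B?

43

Sorted (ascending): 66, 68, 70, 70, 70, 74, 75, 76, 77, 78, 82, 83
The 3 values of 70 occupy positions 3–5 → each gets rank 5.
Group B values → pooled ranks: 77→9, 68→2, 82→11, 74→6, 70→5, 70→5, 70→5
Rank sum = 9 + 2 + 11 + 6 + 5 + 5 + 5 = 43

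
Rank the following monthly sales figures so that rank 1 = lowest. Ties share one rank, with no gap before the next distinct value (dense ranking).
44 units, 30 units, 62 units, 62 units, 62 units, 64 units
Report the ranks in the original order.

Sorted (ascending): 30, 44, 62, 62, 62, 64
The 3 values of 62 share dense rank 3.
Remaining distinct values take the next consecutive integers.

2, 1, 3, 3, 3, 4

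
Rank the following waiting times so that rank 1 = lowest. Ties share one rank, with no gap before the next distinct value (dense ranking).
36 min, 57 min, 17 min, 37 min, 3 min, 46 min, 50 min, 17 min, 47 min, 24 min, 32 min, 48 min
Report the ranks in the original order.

Sorted (ascending): 3, 17, 17, 24, 32, 36, 37, 46, 47, 48, 50, 57
The 2 values of 17 share dense rank 2.
Remaining distinct values take the next consecutive integers.

5, 11, 2, 6, 1, 7, 10, 2, 8, 3, 4, 9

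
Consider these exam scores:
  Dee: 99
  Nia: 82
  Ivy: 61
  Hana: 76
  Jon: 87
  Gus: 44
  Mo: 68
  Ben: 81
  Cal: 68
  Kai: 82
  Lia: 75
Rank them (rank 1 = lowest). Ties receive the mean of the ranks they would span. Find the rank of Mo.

3.5

Sorted (ascending): 44, 61, 68, 68, 75, 76, 81, 82, 82, 87, 99
The 2 values of 68 occupy positions 3–4 → average rank (3+4)/2 = 3.5.
The 2 values of 82 occupy positions 8–9 → average rank (8+9)/2 = 8.5.
Mo has value 68 → rank 3.5.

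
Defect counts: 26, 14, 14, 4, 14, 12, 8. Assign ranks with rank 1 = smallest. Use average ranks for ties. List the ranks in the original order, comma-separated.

7, 5, 5, 1, 5, 3, 2

Sorted (ascending): 4, 8, 12, 14, 14, 14, 26
The 3 values of 14 occupy positions 4–6 → average rank 5.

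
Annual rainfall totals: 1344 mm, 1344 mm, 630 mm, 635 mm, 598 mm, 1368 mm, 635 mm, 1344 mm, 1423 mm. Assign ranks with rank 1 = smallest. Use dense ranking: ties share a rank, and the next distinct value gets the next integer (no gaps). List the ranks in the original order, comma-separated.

Sorted (ascending): 598, 630, 635, 635, 1344, 1344, 1344, 1368, 1423
The 2 values of 635 share dense rank 3.
The 3 values of 1344 share dense rank 4.
Remaining distinct values take the next consecutive integers.

4, 4, 2, 3, 1, 5, 3, 4, 6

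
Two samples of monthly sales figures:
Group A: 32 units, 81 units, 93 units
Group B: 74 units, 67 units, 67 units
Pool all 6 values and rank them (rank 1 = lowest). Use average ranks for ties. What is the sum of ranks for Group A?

Sorted (ascending): 32, 67, 67, 74, 81, 93
The 2 values of 67 occupy positions 2–3 → average rank (2+3)/2 = 2.5.
Group A values → pooled ranks: 32→1, 81→5, 93→6
Rank sum = 1 + 5 + 6 = 12

12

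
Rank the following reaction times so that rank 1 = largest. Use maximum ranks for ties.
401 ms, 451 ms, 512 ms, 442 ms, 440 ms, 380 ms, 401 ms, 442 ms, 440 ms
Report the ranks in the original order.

8, 2, 1, 4, 6, 9, 8, 4, 6

Sorted (descending): 512, 451, 442, 442, 440, 440, 401, 401, 380
The 2 values of 442 occupy positions 3–4 → each gets rank 4.
The 2 values of 440 occupy positions 5–6 → each gets rank 6.
The 2 values of 401 occupy positions 7–8 → each gets rank 8.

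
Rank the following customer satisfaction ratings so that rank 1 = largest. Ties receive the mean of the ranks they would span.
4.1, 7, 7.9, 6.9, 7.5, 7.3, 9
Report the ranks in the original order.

Sorted (descending): 9, 7.9, 7.5, 7.3, 7, 6.9, 4.1
No ties — each value takes its position as its rank.

7, 5, 2, 6, 3, 4, 1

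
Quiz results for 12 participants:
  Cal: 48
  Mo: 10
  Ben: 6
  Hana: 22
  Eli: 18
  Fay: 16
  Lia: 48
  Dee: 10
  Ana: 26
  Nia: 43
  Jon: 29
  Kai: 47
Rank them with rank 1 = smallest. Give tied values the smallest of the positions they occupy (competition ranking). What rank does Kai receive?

Sorted (ascending): 6, 10, 10, 16, 18, 22, 26, 29, 43, 47, 48, 48
The 2 values of 10 occupy positions 2–3 → each gets rank 2.
The 2 values of 48 occupy positions 11–12 → each gets rank 11.
Kai has value 47 → rank 10.

10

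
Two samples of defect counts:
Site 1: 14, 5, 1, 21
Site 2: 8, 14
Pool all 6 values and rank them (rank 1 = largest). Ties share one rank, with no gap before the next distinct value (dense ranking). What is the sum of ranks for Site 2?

Sorted (descending): 21, 14, 14, 8, 5, 1
The 2 values of 14 share dense rank 2.
Remaining distinct values take the next consecutive integers.
Site 2 values → pooled ranks: 8→3, 14→2
Rank sum = 3 + 2 = 5

5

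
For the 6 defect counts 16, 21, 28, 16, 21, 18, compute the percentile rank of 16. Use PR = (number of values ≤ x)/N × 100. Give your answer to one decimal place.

33.3

N = 6.
Strictly below 16: 0. Equal to 16: 2.
PR = 2/6 × 100 = 33.3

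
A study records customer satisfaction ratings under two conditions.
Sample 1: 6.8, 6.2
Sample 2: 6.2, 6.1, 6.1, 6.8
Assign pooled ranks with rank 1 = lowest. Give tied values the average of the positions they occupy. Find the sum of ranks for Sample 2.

Sorted (ascending): 6.1, 6.1, 6.2, 6.2, 6.8, 6.8
The 2 values of 6.1 occupy positions 1–2 → average rank (1+2)/2 = 1.5.
The 2 values of 6.2 occupy positions 3–4 → average rank (3+4)/2 = 3.5.
The 2 values of 6.8 occupy positions 5–6 → average rank (5+6)/2 = 5.5.
Sample 2 values → pooled ranks: 6.2→3.5, 6.1→1.5, 6.1→1.5, 6.8→5.5
Rank sum = 3.5 + 1.5 + 1.5 + 5.5 = 12

12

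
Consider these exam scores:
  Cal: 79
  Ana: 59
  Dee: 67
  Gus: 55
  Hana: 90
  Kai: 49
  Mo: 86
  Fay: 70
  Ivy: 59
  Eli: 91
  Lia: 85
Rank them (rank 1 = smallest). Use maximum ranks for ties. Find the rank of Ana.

Sorted (ascending): 49, 55, 59, 59, 67, 70, 79, 85, 86, 90, 91
The 2 values of 59 occupy positions 3–4 → each gets rank 4.
Ana has value 59 → rank 4.

4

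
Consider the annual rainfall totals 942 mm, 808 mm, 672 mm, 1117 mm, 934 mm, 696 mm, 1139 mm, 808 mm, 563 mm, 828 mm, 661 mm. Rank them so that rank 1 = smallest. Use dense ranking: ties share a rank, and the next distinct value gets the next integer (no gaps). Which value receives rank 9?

Sorted (ascending): 563, 661, 672, 696, 808, 808, 828, 934, 942, 1117, 1139
The 2 values of 808 share dense rank 5.
Remaining distinct values take the next consecutive integers.
Rank 9 → value 1117.

1117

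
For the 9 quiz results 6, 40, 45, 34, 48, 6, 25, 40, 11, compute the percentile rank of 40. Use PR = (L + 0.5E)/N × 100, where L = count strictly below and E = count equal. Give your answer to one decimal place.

66.7

N = 9.
Strictly below 40: 5. Equal to 40: 2.
PR = (5 + 0.5·2)/9 × 100 = 66.7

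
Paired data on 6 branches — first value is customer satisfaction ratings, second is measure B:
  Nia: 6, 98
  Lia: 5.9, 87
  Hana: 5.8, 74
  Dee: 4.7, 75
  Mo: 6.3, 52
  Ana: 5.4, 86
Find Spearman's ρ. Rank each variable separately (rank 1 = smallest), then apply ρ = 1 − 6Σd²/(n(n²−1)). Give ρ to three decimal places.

-0.029

Ranks of variable 1: 5, 4, 3, 1, 6, 2
Ranks of variable 2: 6, 5, 2, 3, 1, 4
d = r₁ − r₂: -1, -1, 1, -2, 5, -2
d²: 1, 1, 1, 4, 25, 4; Σd² = 36
ρ = 1 − 6·36/(6·35) = 1 − 216/210 = -0.029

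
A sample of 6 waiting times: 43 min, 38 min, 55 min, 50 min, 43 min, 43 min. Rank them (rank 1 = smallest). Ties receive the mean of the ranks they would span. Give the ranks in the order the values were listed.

3, 1, 6, 5, 3, 3

Sorted (ascending): 38, 43, 43, 43, 50, 55
The 3 values of 43 occupy positions 2–4 → average rank 3.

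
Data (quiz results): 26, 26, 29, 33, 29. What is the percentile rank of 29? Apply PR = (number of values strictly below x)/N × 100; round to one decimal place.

40.0

N = 5.
Strictly below 29: 2. Equal to 29: 2.
PR = 2/5 × 100 = 40.0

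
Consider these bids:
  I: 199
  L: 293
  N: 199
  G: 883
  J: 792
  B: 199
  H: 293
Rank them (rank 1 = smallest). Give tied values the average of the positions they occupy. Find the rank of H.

Sorted (ascending): 199, 199, 199, 293, 293, 792, 883
The 3 values of 199 occupy positions 1–3 → average rank 2.
The 2 values of 293 occupy positions 4–5 → average rank (4+5)/2 = 4.5.
H has value 293 → rank 4.5.

4.5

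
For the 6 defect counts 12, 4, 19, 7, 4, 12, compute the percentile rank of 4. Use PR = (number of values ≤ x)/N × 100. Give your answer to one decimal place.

33.3

N = 6.
Strictly below 4: 0. Equal to 4: 2.
PR = 2/6 × 100 = 33.3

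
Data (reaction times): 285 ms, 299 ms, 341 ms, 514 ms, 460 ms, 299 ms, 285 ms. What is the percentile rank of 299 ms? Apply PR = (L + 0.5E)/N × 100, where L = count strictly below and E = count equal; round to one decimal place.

42.9

N = 7.
Strictly below 299: 2. Equal to 299: 2.
PR = (2 + 0.5·2)/7 × 100 = 42.9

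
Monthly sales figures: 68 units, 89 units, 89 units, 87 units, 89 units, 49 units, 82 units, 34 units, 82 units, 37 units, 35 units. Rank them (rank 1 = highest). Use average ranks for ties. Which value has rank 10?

Sorted (descending): 89, 89, 89, 87, 82, 82, 68, 49, 37, 35, 34
The 3 values of 89 occupy positions 1–3 → average rank 2.
The 2 values of 82 occupy positions 5–6 → average rank (5+6)/2 = 5.5.
Rank 10 → value 35.

35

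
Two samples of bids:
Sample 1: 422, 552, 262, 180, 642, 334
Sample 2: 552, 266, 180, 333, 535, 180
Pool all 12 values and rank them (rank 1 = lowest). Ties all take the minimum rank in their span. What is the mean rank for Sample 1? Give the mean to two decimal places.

Sorted (ascending): 180, 180, 180, 262, 266, 333, 334, 422, 535, 552, 552, 642
The 3 values of 180 occupy positions 1–3 → each gets rank 1.
The 2 values of 552 occupy positions 10–11 → each gets rank 10.
Sample 1 values → pooled ranks: 422→8, 552→10, 262→4, 180→1, 642→12, 334→7
Mean rank = (8 + 10 + 4 + 1 + 12 + 7) / 6 = 7.00

7.00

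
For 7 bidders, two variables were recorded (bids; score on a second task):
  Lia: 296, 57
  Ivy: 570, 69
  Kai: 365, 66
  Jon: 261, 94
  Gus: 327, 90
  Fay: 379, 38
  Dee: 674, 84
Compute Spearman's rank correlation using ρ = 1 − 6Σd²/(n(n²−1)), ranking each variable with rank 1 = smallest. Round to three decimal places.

-0.250

Ranks of variable 1: 2, 6, 4, 1, 3, 5, 7
Ranks of variable 2: 2, 4, 3, 7, 6, 1, 5
d = r₁ − r₂: 0, 2, 1, -6, -3, 4, 2
d²: 0, 4, 1, 36, 9, 16, 4; Σd² = 70
ρ = 1 − 6·70/(7·48) = 1 − 420/336 = -0.250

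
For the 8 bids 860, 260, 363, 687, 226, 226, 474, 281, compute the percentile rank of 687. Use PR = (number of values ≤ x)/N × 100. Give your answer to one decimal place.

87.5

N = 8.
Strictly below 687: 6. Equal to 687: 1.
PR = 7/8 × 100 = 87.5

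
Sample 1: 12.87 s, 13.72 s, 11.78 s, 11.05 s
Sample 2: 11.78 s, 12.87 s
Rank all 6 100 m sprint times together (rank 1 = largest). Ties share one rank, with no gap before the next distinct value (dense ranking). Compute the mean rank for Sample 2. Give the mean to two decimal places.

2.50

Sorted (descending): 13.72, 12.87, 12.87, 11.78, 11.78, 11.05
The 2 values of 12.87 share dense rank 2.
The 2 values of 11.78 share dense rank 3.
Remaining distinct values take the next consecutive integers.
Sample 2 values → pooled ranks: 11.78→3, 12.87→2
Mean rank = (3 + 2) / 2 = 2.50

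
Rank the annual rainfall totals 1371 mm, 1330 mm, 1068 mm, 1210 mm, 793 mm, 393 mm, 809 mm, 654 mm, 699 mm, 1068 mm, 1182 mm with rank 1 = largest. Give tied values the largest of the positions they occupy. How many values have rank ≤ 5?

4

Sorted (descending): 1371, 1330, 1210, 1182, 1068, 1068, 809, 793, 699, 654, 393
The 2 values of 1068 occupy positions 5–6 → each gets rank 6.
Ranks ≤ 5: {1, 2, 3, 4} → 4 values.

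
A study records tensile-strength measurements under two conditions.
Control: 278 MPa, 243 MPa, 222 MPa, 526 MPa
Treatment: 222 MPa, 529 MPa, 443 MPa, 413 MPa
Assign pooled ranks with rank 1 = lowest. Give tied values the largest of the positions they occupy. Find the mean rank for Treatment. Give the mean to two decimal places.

Sorted (ascending): 222, 222, 243, 278, 413, 443, 526, 529
The 2 values of 222 occupy positions 1–2 → each gets rank 2.
Treatment values → pooled ranks: 222→2, 529→8, 443→6, 413→5
Mean rank = (2 + 8 + 6 + 5) / 4 = 5.25

5.25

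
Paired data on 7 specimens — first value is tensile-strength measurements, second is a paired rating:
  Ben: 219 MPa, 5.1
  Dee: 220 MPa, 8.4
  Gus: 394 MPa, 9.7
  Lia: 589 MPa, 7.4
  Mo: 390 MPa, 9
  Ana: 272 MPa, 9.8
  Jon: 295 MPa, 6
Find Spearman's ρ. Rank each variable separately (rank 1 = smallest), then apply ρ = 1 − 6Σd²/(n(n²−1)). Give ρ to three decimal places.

0.286

Ranks of variable 1: 1, 2, 6, 7, 5, 3, 4
Ranks of variable 2: 1, 4, 6, 3, 5, 7, 2
d = r₁ − r₂: 0, -2, 0, 4, 0, -4, 2
d²: 0, 4, 0, 16, 0, 16, 4; Σd² = 40
ρ = 1 − 6·40/(7·48) = 1 − 240/336 = 0.286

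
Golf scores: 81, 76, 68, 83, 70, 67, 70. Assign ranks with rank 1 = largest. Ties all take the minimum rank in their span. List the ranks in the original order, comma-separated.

2, 3, 6, 1, 4, 7, 4

Sorted (descending): 83, 81, 76, 70, 70, 68, 67
The 2 values of 70 occupy positions 4–5 → each gets rank 4.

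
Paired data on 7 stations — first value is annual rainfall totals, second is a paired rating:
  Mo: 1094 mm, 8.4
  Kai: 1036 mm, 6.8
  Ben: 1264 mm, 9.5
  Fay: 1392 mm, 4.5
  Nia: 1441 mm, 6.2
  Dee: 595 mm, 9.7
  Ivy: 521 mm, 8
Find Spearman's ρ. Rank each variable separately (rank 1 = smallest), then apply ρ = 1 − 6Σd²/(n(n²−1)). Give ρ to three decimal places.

-0.536

Ranks of variable 1: 4, 3, 5, 6, 7, 2, 1
Ranks of variable 2: 5, 3, 6, 1, 2, 7, 4
d = r₁ − r₂: -1, 0, -1, 5, 5, -5, -3
d²: 1, 0, 1, 25, 25, 25, 9; Σd² = 86
ρ = 1 − 6·86/(7·48) = 1 − 516/336 = -0.536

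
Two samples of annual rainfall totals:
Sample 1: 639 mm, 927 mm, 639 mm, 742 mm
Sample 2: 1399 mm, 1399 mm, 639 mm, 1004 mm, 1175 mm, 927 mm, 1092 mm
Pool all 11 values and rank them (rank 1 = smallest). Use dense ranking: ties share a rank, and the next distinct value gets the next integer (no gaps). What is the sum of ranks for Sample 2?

Sorted (ascending): 639, 639, 639, 742, 927, 927, 1004, 1092, 1175, 1399, 1399
The 3 values of 639 share dense rank 1.
The 2 values of 927 share dense rank 3.
The 2 values of 1399 share dense rank 7.
Remaining distinct values take the next consecutive integers.
Sample 2 values → pooled ranks: 1399→7, 1399→7, 639→1, 1004→4, 1175→6, 927→3, 1092→5
Rank sum = 7 + 7 + 1 + 4 + 6 + 3 + 5 = 33

33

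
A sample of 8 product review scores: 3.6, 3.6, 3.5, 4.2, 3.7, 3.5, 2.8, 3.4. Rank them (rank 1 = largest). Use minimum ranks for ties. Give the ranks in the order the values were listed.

Sorted (descending): 4.2, 3.7, 3.6, 3.6, 3.5, 3.5, 3.4, 2.8
The 2 values of 3.6 occupy positions 3–4 → each gets rank 3.
The 2 values of 3.5 occupy positions 5–6 → each gets rank 5.

3, 3, 5, 1, 2, 5, 8, 7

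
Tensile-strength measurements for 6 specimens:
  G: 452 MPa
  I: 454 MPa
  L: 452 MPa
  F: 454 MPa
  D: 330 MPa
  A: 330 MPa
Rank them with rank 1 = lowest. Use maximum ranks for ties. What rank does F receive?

6

Sorted (ascending): 330, 330, 452, 452, 454, 454
The 2 values of 330 occupy positions 1–2 → each gets rank 2.
The 2 values of 452 occupy positions 3–4 → each gets rank 4.
The 2 values of 454 occupy positions 5–6 → each gets rank 6.
F has value 454 MPa → rank 6.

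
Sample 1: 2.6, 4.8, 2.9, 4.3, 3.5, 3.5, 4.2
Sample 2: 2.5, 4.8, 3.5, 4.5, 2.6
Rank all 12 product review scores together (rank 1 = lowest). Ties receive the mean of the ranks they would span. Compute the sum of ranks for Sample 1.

Sorted (ascending): 2.5, 2.6, 2.6, 2.9, 3.5, 3.5, 3.5, 4.2, 4.3, 4.5, 4.8, 4.8
The 2 values of 2.6 occupy positions 2–3 → average rank (2+3)/2 = 2.5.
The 3 values of 3.5 occupy positions 5–7 → average rank 6.
The 2 values of 4.8 occupy positions 11–12 → average rank (11+12)/2 = 11.5.
Sample 1 values → pooled ranks: 2.6→2.5, 4.8→11.5, 2.9→4, 4.3→9, 3.5→6, 3.5→6, 4.2→8
Rank sum = 2.5 + 11.5 + 4 + 9 + 6 + 6 + 8 = 47

47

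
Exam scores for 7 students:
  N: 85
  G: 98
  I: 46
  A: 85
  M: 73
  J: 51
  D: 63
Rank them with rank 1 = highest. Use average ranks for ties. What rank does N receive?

Sorted (descending): 98, 85, 85, 73, 63, 51, 46
The 2 values of 85 occupy positions 2–3 → average rank (2+3)/2 = 2.5.
N has value 85 → rank 2.5.

2.5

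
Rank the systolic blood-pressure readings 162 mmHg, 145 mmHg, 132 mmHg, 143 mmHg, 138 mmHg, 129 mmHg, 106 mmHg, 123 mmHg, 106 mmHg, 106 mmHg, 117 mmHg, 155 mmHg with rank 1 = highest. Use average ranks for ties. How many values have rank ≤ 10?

9

Sorted (descending): 162, 155, 145, 143, 138, 132, 129, 123, 117, 106, 106, 106
The 3 values of 106 occupy positions 10–12 → average rank 11.
Ranks ≤ 10: {1, 2, 3, 4, 5, 6, 7, 8, 9} → 9 values.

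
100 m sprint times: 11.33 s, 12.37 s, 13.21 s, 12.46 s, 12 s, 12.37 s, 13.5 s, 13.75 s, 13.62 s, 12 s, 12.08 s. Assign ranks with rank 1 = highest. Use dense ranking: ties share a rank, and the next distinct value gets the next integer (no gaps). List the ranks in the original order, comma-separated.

Sorted (descending): 13.75, 13.62, 13.5, 13.21, 12.46, 12.37, 12.37, 12.08, 12, 12, 11.33
The 2 values of 12.37 share dense rank 6.
The 2 values of 12 share dense rank 8.
Remaining distinct values take the next consecutive integers.

9, 6, 4, 5, 8, 6, 3, 1, 2, 8, 7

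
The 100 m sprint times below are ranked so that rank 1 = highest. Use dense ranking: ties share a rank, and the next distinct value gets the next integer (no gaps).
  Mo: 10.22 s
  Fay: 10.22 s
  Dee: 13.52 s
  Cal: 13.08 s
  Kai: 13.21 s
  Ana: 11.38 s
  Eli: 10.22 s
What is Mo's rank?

Sorted (descending): 13.52, 13.21, 13.08, 11.38, 10.22, 10.22, 10.22
The 3 values of 10.22 share dense rank 5.
Remaining distinct values take the next consecutive integers.
Mo has value 10.22 s → rank 5.

5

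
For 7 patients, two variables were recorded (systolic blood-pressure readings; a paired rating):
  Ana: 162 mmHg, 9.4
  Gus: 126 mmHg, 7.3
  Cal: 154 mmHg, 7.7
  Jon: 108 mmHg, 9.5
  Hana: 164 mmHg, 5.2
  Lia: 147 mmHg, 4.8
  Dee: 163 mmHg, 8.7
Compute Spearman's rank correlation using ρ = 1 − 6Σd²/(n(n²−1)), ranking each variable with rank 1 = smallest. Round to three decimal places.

Ranks of variable 1: 5, 2, 4, 1, 7, 3, 6
Ranks of variable 2: 6, 3, 4, 7, 2, 1, 5
d = r₁ − r₂: -1, -1, 0, -6, 5, 2, 1
d²: 1, 1, 0, 36, 25, 4, 1; Σd² = 68
ρ = 1 − 6·68/(7·48) = 1 − 408/336 = -0.214

-0.214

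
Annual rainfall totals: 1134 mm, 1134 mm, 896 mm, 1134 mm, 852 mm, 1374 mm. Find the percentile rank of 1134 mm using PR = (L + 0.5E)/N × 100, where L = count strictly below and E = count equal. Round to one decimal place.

N = 6.
Strictly below 1134: 2. Equal to 1134: 3.
PR = (2 + 0.5·3)/6 × 100 = 58.3

58.3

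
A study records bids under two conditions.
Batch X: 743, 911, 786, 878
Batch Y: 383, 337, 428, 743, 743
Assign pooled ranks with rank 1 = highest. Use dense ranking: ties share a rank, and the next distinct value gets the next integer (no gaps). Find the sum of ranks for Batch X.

10

Sorted (descending): 911, 878, 786, 743, 743, 743, 428, 383, 337
The 3 values of 743 share dense rank 4.
Remaining distinct values take the next consecutive integers.
Batch X values → pooled ranks: 743→4, 911→1, 786→3, 878→2
Rank sum = 4 + 1 + 3 + 2 = 10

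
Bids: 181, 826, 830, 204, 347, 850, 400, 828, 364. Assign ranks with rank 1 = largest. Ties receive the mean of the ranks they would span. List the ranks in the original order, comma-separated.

Sorted (descending): 850, 830, 828, 826, 400, 364, 347, 204, 181
No ties — each value takes its position as its rank.

9, 4, 2, 8, 7, 1, 5, 3, 6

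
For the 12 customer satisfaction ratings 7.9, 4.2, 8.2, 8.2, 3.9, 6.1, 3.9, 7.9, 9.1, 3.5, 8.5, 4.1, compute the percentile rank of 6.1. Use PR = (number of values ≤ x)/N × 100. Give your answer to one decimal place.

N = 12.
Strictly below 6.1: 5. Equal to 6.1: 1.
PR = 6/12 × 100 = 50.0

50.0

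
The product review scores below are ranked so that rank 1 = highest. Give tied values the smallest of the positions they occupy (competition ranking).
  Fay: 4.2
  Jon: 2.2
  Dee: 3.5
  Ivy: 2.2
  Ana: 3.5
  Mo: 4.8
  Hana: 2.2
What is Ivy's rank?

5

Sorted (descending): 4.8, 4.2, 3.5, 3.5, 2.2, 2.2, 2.2
The 2 values of 3.5 occupy positions 3–4 → each gets rank 3.
The 3 values of 2.2 occupy positions 5–7 → each gets rank 5.
Ivy has value 2.2 → rank 5.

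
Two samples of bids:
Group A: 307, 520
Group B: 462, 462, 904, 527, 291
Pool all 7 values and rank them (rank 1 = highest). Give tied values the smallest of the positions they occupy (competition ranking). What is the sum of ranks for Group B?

18

Sorted (descending): 904, 527, 520, 462, 462, 307, 291
The 2 values of 462 occupy positions 4–5 → each gets rank 4.
Group B values → pooled ranks: 462→4, 462→4, 904→1, 527→2, 291→7
Rank sum = 4 + 4 + 1 + 2 + 7 = 18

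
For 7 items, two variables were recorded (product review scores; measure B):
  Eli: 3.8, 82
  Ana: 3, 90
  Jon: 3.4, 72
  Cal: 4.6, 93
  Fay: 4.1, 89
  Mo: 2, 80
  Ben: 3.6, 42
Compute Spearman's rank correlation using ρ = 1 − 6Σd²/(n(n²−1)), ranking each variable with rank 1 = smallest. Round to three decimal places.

Ranks of variable 1: 5, 2, 3, 7, 6, 1, 4
Ranks of variable 2: 4, 6, 2, 7, 5, 3, 1
d = r₁ − r₂: 1, -4, 1, 0, 1, -2, 3
d²: 1, 16, 1, 0, 1, 4, 9; Σd² = 32
ρ = 1 − 6·32/(7·48) = 1 − 192/336 = 0.429

0.429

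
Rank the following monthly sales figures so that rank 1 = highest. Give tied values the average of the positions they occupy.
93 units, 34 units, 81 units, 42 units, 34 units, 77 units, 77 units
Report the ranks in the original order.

Sorted (descending): 93, 81, 77, 77, 42, 34, 34
The 2 values of 77 occupy positions 3–4 → average rank (3+4)/2 = 3.5.
The 2 values of 34 occupy positions 6–7 → average rank (6+7)/2 = 6.5.

1, 6.5, 2, 5, 6.5, 3.5, 3.5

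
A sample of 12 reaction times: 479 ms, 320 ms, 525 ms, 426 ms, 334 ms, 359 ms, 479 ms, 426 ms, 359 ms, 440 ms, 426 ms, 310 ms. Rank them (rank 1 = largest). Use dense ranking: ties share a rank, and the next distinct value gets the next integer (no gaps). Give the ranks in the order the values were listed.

2, 7, 1, 4, 6, 5, 2, 4, 5, 3, 4, 8

Sorted (descending): 525, 479, 479, 440, 426, 426, 426, 359, 359, 334, 320, 310
The 2 values of 479 share dense rank 2.
The 3 values of 426 share dense rank 4.
The 2 values of 359 share dense rank 5.
Remaining distinct values take the next consecutive integers.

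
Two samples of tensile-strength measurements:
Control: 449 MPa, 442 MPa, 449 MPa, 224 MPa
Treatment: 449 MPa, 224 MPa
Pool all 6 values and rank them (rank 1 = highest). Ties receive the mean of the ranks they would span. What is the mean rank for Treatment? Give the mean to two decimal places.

3.75

Sorted (descending): 449, 449, 449, 442, 224, 224
The 3 values of 449 occupy positions 1–3 → average rank 2.
The 2 values of 224 occupy positions 5–6 → average rank (5+6)/2 = 5.5.
Treatment values → pooled ranks: 449→2, 224→5.5
Mean rank = (2 + 5.5) / 2 = 3.75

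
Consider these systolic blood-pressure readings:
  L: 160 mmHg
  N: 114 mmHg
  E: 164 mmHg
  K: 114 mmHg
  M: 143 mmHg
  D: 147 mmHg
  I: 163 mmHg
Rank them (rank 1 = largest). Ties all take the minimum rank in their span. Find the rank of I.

2

Sorted (descending): 164, 163, 160, 147, 143, 114, 114
The 2 values of 114 occupy positions 6–7 → each gets rank 6.
I has value 163 mmHg → rank 2.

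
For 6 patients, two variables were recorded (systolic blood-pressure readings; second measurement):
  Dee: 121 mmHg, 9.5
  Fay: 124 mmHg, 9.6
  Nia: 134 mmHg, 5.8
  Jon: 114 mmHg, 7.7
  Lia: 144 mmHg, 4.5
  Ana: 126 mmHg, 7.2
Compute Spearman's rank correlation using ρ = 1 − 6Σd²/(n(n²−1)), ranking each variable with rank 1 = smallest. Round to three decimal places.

-0.771

Ranks of variable 1: 2, 3, 5, 1, 6, 4
Ranks of variable 2: 5, 6, 2, 4, 1, 3
d = r₁ − r₂: -3, -3, 3, -3, 5, 1
d²: 9, 9, 9, 9, 25, 1; Σd² = 62
ρ = 1 − 6·62/(6·35) = 1 − 372/210 = -0.771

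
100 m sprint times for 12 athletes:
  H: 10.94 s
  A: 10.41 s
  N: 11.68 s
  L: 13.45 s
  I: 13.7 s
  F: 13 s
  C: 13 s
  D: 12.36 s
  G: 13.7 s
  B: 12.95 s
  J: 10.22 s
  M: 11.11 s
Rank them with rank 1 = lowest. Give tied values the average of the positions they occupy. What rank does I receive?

Sorted (ascending): 10.22, 10.41, 10.94, 11.11, 11.68, 12.36, 12.95, 13, 13, 13.45, 13.7, 13.7
The 2 values of 13 occupy positions 8–9 → average rank (8+9)/2 = 8.5.
The 2 values of 13.7 occupy positions 11–12 → average rank (11+12)/2 = 11.5.
I has value 13.7 s → rank 11.5.

11.5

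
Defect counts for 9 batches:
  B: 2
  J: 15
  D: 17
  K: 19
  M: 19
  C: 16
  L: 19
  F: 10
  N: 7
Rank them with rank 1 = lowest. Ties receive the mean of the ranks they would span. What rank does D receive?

Sorted (ascending): 2, 7, 10, 15, 16, 17, 19, 19, 19
The 3 values of 19 occupy positions 7–9 → average rank 8.
D has value 17 → rank 6.

6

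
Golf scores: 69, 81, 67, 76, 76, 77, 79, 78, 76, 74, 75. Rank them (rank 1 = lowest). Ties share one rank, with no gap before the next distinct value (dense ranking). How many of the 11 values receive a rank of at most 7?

Sorted (ascending): 67, 69, 74, 75, 76, 76, 76, 77, 78, 79, 81
The 3 values of 76 share dense rank 5.
Remaining distinct values take the next consecutive integers.
Ranks ≤ 7: {1, 2, 3, 4, 5, 5, 5, 6, 7} → 9 values.

9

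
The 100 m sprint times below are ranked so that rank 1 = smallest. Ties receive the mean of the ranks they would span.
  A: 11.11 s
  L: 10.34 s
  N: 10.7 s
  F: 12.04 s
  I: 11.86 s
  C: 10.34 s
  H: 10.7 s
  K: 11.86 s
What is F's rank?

Sorted (ascending): 10.34, 10.34, 10.7, 10.7, 11.11, 11.86, 11.86, 12.04
The 2 values of 10.34 occupy positions 1–2 → average rank (1+2)/2 = 1.5.
The 2 values of 10.7 occupy positions 3–4 → average rank (3+4)/2 = 3.5.
The 2 values of 11.86 occupy positions 6–7 → average rank (6+7)/2 = 6.5.
F has value 12.04 s → rank 8.

8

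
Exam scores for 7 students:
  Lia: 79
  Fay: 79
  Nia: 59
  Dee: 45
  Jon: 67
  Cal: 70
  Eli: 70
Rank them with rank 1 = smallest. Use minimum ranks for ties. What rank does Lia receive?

6

Sorted (ascending): 45, 59, 67, 70, 70, 79, 79
The 2 values of 70 occupy positions 4–5 → each gets rank 4.
The 2 values of 79 occupy positions 6–7 → each gets rank 6.
Lia has value 79 → rank 6.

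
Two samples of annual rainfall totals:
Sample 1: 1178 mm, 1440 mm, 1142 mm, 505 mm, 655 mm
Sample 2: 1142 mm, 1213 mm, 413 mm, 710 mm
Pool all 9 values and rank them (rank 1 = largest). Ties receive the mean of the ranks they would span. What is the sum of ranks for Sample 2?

Sorted (descending): 1440, 1213, 1178, 1142, 1142, 710, 655, 505, 413
The 2 values of 1142 occupy positions 4–5 → average rank (4+5)/2 = 4.5.
Sample 2 values → pooled ranks: 1142→4.5, 1213→2, 413→9, 710→6
Rank sum = 4.5 + 2 + 9 + 6 = 21.5

21.5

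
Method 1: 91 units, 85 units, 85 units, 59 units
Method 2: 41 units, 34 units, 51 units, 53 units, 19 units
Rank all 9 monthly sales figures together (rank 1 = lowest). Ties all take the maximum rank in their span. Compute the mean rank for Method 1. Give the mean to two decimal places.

Sorted (ascending): 19, 34, 41, 51, 53, 59, 85, 85, 91
The 2 values of 85 occupy positions 7–8 → each gets rank 8.
Method 1 values → pooled ranks: 91→9, 85→8, 85→8, 59→6
Mean rank = (9 + 8 + 8 + 6) / 4 = 7.75

7.75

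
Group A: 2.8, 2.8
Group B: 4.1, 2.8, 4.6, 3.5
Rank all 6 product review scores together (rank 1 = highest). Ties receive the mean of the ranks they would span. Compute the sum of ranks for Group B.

Sorted (descending): 4.6, 4.1, 3.5, 2.8, 2.8, 2.8
The 3 values of 2.8 occupy positions 4–6 → average rank 5.
Group B values → pooled ranks: 4.1→2, 2.8→5, 4.6→1, 3.5→3
Rank sum = 2 + 5 + 1 + 3 = 11

11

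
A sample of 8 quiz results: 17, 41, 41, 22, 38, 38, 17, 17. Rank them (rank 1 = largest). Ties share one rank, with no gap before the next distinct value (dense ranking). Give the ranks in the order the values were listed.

Sorted (descending): 41, 41, 38, 38, 22, 17, 17, 17
The 2 values of 41 share dense rank 1.
The 2 values of 38 share dense rank 2.
The 3 values of 17 share dense rank 4.
Remaining distinct values take the next consecutive integers.

4, 1, 1, 3, 2, 2, 4, 4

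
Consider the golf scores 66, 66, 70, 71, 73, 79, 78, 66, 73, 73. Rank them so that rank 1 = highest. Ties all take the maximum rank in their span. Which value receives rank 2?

78

Sorted (descending): 79, 78, 73, 73, 73, 71, 70, 66, 66, 66
The 3 values of 73 occupy positions 3–5 → each gets rank 5.
The 3 values of 66 occupy positions 8–10 → each gets rank 10.
Rank 2 → value 78.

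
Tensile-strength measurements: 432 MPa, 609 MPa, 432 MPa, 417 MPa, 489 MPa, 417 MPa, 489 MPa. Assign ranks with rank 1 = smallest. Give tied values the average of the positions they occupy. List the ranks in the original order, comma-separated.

Sorted (ascending): 417, 417, 432, 432, 489, 489, 609
The 2 values of 417 occupy positions 1–2 → average rank (1+2)/2 = 1.5.
The 2 values of 432 occupy positions 3–4 → average rank (3+4)/2 = 3.5.
The 2 values of 489 occupy positions 5–6 → average rank (5+6)/2 = 5.5.

3.5, 7, 3.5, 1.5, 5.5, 1.5, 5.5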